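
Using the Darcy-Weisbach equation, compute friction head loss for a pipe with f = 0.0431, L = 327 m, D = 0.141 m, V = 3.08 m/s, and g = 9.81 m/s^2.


Darcy-Weisbach equation: h_f = f * (L/D) * V^2/(2g).
f * L/D = 0.0431 * 327/0.141 = 99.9553.
V^2/(2g) = 3.08^2 / (2*9.81) = 9.4864 / 19.62 = 0.4835 m.
h_f = 99.9553 * 0.4835 = 48.329 m.

48.329


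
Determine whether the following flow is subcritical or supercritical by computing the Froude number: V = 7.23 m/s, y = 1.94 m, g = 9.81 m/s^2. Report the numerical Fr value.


The Froude number is defined as Fr = V / sqrt(g*y).
g*y = 9.81 * 1.94 = 19.0314.
sqrt(g*y) = sqrt(19.0314) = 4.3625.
Fr = 7.23 / 4.3625 = 1.6573.
Since Fr > 1, the flow is supercritical.

1.6573


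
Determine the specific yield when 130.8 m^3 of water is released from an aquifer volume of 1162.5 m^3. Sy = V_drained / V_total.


Specific yield Sy = Volume drained / Total volume.
Sy = 130.8 / 1162.5
   = 0.1125.

0.1125


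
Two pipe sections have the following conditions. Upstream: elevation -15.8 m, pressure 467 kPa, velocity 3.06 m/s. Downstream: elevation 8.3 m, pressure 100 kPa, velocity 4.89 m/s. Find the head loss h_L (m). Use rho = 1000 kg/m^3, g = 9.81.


Total head at each section: H = z + p/(rho*g) + V^2/(2g).
H1 = -15.8 + 467*1000/(1000*9.81) + 3.06^2/(2*9.81)
   = -15.8 + 47.604 + 0.4772
   = 32.282 m.
H2 = 8.3 + 100*1000/(1000*9.81) + 4.89^2/(2*9.81)
   = 8.3 + 10.194 + 1.2188
   = 19.712 m.
h_L = H1 - H2 = 32.282 - 19.712 = 12.569 m.

12.569


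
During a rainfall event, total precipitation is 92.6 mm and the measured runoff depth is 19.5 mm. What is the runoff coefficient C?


The runoff coefficient C = runoff depth / rainfall depth.
C = 19.5 / 92.6
  = 0.2106.

0.2106


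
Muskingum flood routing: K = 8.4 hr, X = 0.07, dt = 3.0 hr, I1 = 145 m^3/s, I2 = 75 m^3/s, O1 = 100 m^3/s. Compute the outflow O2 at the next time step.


Muskingum coefficients:
denom = 2*K*(1-X) + dt = 2*8.4*(1-0.07) + 3.0 = 18.624.
C0 = (dt - 2*K*X)/denom = (3.0 - 2*8.4*0.07)/18.624 = 0.0979.
C1 = (dt + 2*K*X)/denom = (3.0 + 2*8.4*0.07)/18.624 = 0.2242.
C2 = (2*K*(1-X) - dt)/denom = 0.6778.
O2 = C0*I2 + C1*I1 + C2*O1
   = 0.0979*75 + 0.2242*145 + 0.6778*100
   = 107.64 m^3/s.

107.64


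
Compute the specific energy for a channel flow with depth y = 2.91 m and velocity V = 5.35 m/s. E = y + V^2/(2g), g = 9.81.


Specific energy E = y + V^2/(2g).
Velocity head = V^2/(2g) = 5.35^2 / (2*9.81) = 28.6225 / 19.62 = 1.4588 m.
E = 2.91 + 1.4588 = 4.3688 m.

4.3688


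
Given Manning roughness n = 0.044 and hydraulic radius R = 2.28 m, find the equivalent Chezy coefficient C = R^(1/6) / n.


The Chezy coefficient relates to Manning's n through C = R^(1/6) / n.
R^(1/6) = 2.28^(1/6) = 1.147244.
C = 1.147244 / 0.044 = 26.07 m^(1/2)/s.

26.07


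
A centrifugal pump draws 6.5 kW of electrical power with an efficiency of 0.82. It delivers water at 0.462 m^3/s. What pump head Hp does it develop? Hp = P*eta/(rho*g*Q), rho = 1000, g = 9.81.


Pump head formula: Hp = P * eta / (rho * g * Q).
Numerator: P * eta = 6.5 * 1000 * 0.82 = 5330.0 W.
Denominator: rho * g * Q = 1000 * 9.81 * 0.462 = 4532.22.
Hp = 5330.0 / 4532.22 = 1.18 m.

1.18


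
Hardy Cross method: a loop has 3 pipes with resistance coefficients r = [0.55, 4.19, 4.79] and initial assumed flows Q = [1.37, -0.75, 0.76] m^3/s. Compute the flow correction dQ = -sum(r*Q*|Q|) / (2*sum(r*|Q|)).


Numerator terms (r*Q*|Q|): 0.55*1.37*|1.37| = 1.0323; 4.19*-0.75*|-0.75| = -2.3569; 4.79*0.76*|0.76| = 2.7667.
Sum of numerator = 1.4421.
Denominator terms (r*|Q|): 0.55*|1.37| = 0.7535; 4.19*|-0.75| = 3.1425; 4.79*|0.76| = 3.6404.
2 * sum of denominator = 2 * 7.5364 = 15.0728.
dQ = -1.4421 / 15.0728 = -0.0957 m^3/s.

-0.0957


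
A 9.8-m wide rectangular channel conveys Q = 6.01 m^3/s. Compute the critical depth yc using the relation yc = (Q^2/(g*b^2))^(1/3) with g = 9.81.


Using yc = (Q^2 / (g * b^2))^(1/3):
Q^2 = 6.01^2 = 36.12.
g * b^2 = 9.81 * 9.8^2 = 9.81 * 96.04 = 942.15.
Q^2 / (g*b^2) = 36.12 / 942.15 = 0.0383.
yc = 0.0383^(1/3) = 0.3372 m.

0.3372


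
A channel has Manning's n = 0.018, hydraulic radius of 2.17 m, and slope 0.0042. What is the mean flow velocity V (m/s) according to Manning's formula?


Manning's equation gives V = (1/n) * R^(2/3) * S^(1/2).
First, compute R^(2/3) = 2.17^(2/3) = 1.6761.
Next, S^(1/2) = 0.0042^(1/2) = 0.064807.
Then 1/n = 1/0.018 = 55.56.
V = 55.56 * 1.6761 * 0.064807 = 6.0347 m/s.

6.0347


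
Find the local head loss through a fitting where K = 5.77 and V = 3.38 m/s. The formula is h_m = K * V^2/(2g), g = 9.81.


Minor loss formula: h_m = K * V^2/(2g).
V^2 = 3.38^2 = 11.4244.
V^2/(2g) = 11.4244 / 19.62 = 0.5823 m.
h_m = 5.77 * 0.5823 = 3.3598 m.

3.3598


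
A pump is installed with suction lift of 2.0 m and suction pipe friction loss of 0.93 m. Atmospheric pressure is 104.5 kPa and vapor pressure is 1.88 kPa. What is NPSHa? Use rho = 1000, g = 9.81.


NPSHa = p_atm/(rho*g) - z_s - hf_s - p_vap/(rho*g).
p_atm/(rho*g) = 104.5*1000 / (1000*9.81) = 10.652 m.
p_vap/(rho*g) = 1.88*1000 / (1000*9.81) = 0.192 m.
NPSHa = 10.652 - 2.0 - 0.93 - 0.192
      = 7.53 m.

7.53


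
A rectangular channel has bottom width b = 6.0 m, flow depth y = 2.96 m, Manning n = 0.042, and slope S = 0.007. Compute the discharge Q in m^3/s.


For a rectangular channel, the cross-sectional area A = b * y = 6.0 * 2.96 = 17.76 m^2.
The wetted perimeter P = b + 2y = 6.0 + 2*2.96 = 11.92 m.
Hydraulic radius R = A/P = 17.76/11.92 = 1.4899 m.
Velocity V = (1/n)*R^(2/3)*S^(1/2) = (1/0.042)*1.4899^(2/3)*0.007^(1/2) = 2.5986 m/s.
Discharge Q = A * V = 17.76 * 2.5986 = 46.152 m^3/s.

46.152


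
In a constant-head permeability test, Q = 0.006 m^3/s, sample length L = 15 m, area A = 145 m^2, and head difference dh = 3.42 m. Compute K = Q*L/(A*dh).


From K = Q*L / (A*dh):
Numerator: Q*L = 0.006 * 15 = 0.09.
Denominator: A*dh = 145 * 3.42 = 495.9.
K = 0.09 / 495.9 = 0.000181 m/s.

0.000181


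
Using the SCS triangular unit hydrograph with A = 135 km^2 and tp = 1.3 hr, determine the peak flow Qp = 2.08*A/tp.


SCS formula: Qp = 2.08 * A / tp.
Qp = 2.08 * 135 / 1.3
   = 280.8 / 1.3
   = 216.0 m^3/s per cm.

216.0


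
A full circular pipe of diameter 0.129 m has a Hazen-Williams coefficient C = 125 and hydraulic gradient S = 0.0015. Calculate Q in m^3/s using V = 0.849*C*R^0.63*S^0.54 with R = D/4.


For a full circular pipe, R = D/4 = 0.129/4 = 0.0323 m.
V = 0.849 * 125 * 0.0323^0.63 * 0.0015^0.54
  = 0.849 * 125 * 0.114914 * 0.02986
  = 0.3642 m/s.
Pipe area A = pi*D^2/4 = pi*0.129^2/4 = 0.0131 m^2.
Q = A * V = 0.0131 * 0.3642 = 0.0048 m^3/s.

0.0048


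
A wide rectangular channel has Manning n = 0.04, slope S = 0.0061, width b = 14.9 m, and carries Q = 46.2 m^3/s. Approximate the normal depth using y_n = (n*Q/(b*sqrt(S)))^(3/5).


We use the wide-channel approximation y_n = (n*Q/(b*sqrt(S)))^(3/5).
sqrt(S) = sqrt(0.0061) = 0.078102.
Numerator: n*Q = 0.04 * 46.2 = 1.848.
Denominator: b*sqrt(S) = 14.9 * 0.078102 = 1.16372.
arg = 1.588.
y_n = 1.588^(3/5) = 1.3198 m.

1.3198


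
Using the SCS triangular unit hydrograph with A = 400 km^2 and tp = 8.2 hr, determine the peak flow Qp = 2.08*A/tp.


SCS formula: Qp = 2.08 * A / tp.
Qp = 2.08 * 400 / 8.2
   = 832.0 / 8.2
   = 101.46 m^3/s per cm.

101.46


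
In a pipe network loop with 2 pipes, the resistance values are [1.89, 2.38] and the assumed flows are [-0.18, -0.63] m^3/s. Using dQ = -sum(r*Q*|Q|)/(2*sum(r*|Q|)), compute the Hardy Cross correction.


Numerator terms (r*Q*|Q|): 1.89*-0.18*|-0.18| = -0.0612; 2.38*-0.63*|-0.63| = -0.9446.
Sum of numerator = -1.0059.
Denominator terms (r*|Q|): 1.89*|-0.18| = 0.3402; 2.38*|-0.63| = 1.4994.
2 * sum of denominator = 2 * 1.8396 = 3.6792.
dQ = --1.0059 / 3.6792 = 0.2734 m^3/s.

0.2734


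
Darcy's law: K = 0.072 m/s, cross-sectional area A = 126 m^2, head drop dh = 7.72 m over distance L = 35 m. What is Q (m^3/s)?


Darcy's law: Q = K * A * i, where i = dh/L.
Hydraulic gradient i = 7.72 / 35 = 0.220571.
Q = 0.072 * 126 * 0.220571
  = 2.001 m^3/s.

2.001


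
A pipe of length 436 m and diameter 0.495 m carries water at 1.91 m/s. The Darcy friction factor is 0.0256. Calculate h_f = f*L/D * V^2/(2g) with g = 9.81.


Darcy-Weisbach equation: h_f = f * (L/D) * V^2/(2g).
f * L/D = 0.0256 * 436/0.495 = 22.5487.
V^2/(2g) = 1.91^2 / (2*9.81) = 3.6481 / 19.62 = 0.1859 m.
h_f = 22.5487 * 0.1859 = 4.193 m.

4.193


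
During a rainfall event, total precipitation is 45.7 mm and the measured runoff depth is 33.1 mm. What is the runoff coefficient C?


The runoff coefficient C = runoff depth / rainfall depth.
C = 33.1 / 45.7
  = 0.7243.

0.7243


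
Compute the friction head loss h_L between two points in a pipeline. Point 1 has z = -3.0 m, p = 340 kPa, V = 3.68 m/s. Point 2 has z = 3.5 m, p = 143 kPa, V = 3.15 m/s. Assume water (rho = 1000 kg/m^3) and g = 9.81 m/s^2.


Total head at each section: H = z + p/(rho*g) + V^2/(2g).
H1 = -3.0 + 340*1000/(1000*9.81) + 3.68^2/(2*9.81)
   = -3.0 + 34.659 + 0.6902
   = 32.349 m.
H2 = 3.5 + 143*1000/(1000*9.81) + 3.15^2/(2*9.81)
   = 3.5 + 14.577 + 0.5057
   = 18.583 m.
h_L = H1 - H2 = 32.349 - 18.583 = 13.766 m.

13.766


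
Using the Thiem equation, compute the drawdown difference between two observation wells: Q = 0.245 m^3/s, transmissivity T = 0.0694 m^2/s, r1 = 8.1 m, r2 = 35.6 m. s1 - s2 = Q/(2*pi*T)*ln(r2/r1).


Thiem equation: s1 - s2 = Q/(2*pi*T) * ln(r2/r1).
ln(r2/r1) = ln(35.6/8.1) = 1.4805.
Q/(2*pi*T) = 0.245 / (2*pi*0.0694) = 0.245 / 0.4361 = 0.5619.
s1 - s2 = 0.5619 * 1.4805 = 0.8318 m.

0.8318


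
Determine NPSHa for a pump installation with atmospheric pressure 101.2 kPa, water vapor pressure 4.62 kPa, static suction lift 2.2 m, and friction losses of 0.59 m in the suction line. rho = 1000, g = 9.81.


NPSHa = p_atm/(rho*g) - z_s - hf_s - p_vap/(rho*g).
p_atm/(rho*g) = 101.2*1000 / (1000*9.81) = 10.316 m.
p_vap/(rho*g) = 4.62*1000 / (1000*9.81) = 0.471 m.
NPSHa = 10.316 - 2.2 - 0.59 - 0.471
      = 7.06 m.

7.06


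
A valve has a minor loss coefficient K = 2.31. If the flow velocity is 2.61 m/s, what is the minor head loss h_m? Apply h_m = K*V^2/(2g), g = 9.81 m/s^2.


Minor loss formula: h_m = K * V^2/(2g).
V^2 = 2.61^2 = 6.8121.
V^2/(2g) = 6.8121 / 19.62 = 0.3472 m.
h_m = 2.31 * 0.3472 = 0.802 m.

0.802


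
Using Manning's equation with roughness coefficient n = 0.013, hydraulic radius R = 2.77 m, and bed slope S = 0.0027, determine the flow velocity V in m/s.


Manning's equation gives V = (1/n) * R^(2/3) * S^(1/2).
First, compute R^(2/3) = 2.77^(2/3) = 1.9724.
Next, S^(1/2) = 0.0027^(1/2) = 0.051962.
Then 1/n = 1/0.013 = 76.92.
V = 76.92 * 1.9724 * 0.051962 = 7.8836 m/s.

7.8836


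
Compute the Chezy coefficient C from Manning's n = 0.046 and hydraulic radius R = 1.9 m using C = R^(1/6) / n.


The Chezy coefficient relates to Manning's n through C = R^(1/6) / n.
R^(1/6) = 1.9^(1/6) = 1.112907.
C = 1.112907 / 0.046 = 24.19 m^(1/2)/s.

24.19


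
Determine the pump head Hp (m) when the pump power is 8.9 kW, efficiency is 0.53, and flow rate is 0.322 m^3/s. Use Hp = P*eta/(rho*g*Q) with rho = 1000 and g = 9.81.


Pump head formula: Hp = P * eta / (rho * g * Q).
Numerator: P * eta = 8.9 * 1000 * 0.53 = 4717.0 W.
Denominator: rho * g * Q = 1000 * 9.81 * 0.322 = 3158.82.
Hp = 4717.0 / 3158.82 = 1.49 m.

1.49


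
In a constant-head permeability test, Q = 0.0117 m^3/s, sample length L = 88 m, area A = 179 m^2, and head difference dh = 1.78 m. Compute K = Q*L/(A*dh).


From K = Q*L / (A*dh):
Numerator: Q*L = 0.0117 * 88 = 1.0296.
Denominator: A*dh = 179 * 1.78 = 318.62.
K = 1.0296 / 318.62 = 0.003231 m/s.

0.003231


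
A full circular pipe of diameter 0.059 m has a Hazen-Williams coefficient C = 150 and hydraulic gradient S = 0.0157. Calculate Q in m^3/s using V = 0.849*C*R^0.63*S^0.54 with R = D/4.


For a full circular pipe, R = D/4 = 0.059/4 = 0.0147 m.
V = 0.849 * 150 * 0.0147^0.63 * 0.0157^0.54
  = 0.849 * 150 * 0.0702 * 0.106117
  = 0.9487 m/s.
Pipe area A = pi*D^2/4 = pi*0.059^2/4 = 0.0027 m^2.
Q = A * V = 0.0027 * 0.9487 = 0.0026 m^3/s.

0.0026


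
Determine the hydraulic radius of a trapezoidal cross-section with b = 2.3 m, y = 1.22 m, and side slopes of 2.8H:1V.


For a trapezoidal section with side slope z:
A = (b + z*y)*y = (2.3 + 2.8*1.22)*1.22 = 6.974 m^2.
P = b + 2*y*sqrt(1 + z^2) = 2.3 + 2*1.22*sqrt(1 + 2.8^2) = 9.555 m.
R = A/P = 6.974 / 9.555 = 0.7299 m.

0.7299


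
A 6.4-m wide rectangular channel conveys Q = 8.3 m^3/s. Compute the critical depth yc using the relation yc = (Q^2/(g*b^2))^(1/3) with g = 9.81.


Using yc = (Q^2 / (g * b^2))^(1/3):
Q^2 = 8.3^2 = 68.89.
g * b^2 = 9.81 * 6.4^2 = 9.81 * 40.96 = 401.82.
Q^2 / (g*b^2) = 68.89 / 401.82 = 0.1714.
yc = 0.1714^(1/3) = 0.5555 m.

0.5555


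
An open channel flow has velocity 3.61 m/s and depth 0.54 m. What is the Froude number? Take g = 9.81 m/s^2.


The Froude number is defined as Fr = V / sqrt(g*y).
g*y = 9.81 * 0.54 = 5.2974.
sqrt(g*y) = sqrt(5.2974) = 2.3016.
Fr = 3.61 / 2.3016 = 1.5685.

1.5685


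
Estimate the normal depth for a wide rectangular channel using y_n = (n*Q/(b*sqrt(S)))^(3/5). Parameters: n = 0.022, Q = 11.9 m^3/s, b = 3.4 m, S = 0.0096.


We use the wide-channel approximation y_n = (n*Q/(b*sqrt(S)))^(3/5).
sqrt(S) = sqrt(0.0096) = 0.09798.
Numerator: n*Q = 0.022 * 11.9 = 0.2618.
Denominator: b*sqrt(S) = 3.4 * 0.09798 = 0.333132.
arg = 0.7859.
y_n = 0.7859^(3/5) = 0.8654 m.

0.8654


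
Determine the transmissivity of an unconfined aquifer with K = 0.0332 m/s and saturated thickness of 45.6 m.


Transmissivity is defined as T = K * h.
T = 0.0332 * 45.6
  = 1.5139 m^2/s.

1.5139


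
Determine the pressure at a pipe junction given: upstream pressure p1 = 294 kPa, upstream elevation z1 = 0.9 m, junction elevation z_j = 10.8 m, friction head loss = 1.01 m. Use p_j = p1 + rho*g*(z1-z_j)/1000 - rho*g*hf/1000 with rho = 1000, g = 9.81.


Junction pressure: p_j = p1 + rho*g*(z1 - z_j)/1000 - rho*g*hf/1000.
Elevation term = 1000*9.81*(0.9 - 10.8)/1000 = -97.119 kPa.
Friction term = 1000*9.81*1.01/1000 = 9.908 kPa.
p_j = 294 + -97.119 - 9.908 = 186.97 kPa.

186.97


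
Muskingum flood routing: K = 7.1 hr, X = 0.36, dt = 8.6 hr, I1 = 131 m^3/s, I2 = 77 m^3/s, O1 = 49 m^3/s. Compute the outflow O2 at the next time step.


Muskingum coefficients:
denom = 2*K*(1-X) + dt = 2*7.1*(1-0.36) + 8.6 = 17.688.
C0 = (dt - 2*K*X)/denom = (8.6 - 2*7.1*0.36)/17.688 = 0.1972.
C1 = (dt + 2*K*X)/denom = (8.6 + 2*7.1*0.36)/17.688 = 0.7752.
C2 = (2*K*(1-X) - dt)/denom = 0.0276.
O2 = C0*I2 + C1*I1 + C2*O1
   = 0.1972*77 + 0.7752*131 + 0.0276*49
   = 118.09 m^3/s.

118.09


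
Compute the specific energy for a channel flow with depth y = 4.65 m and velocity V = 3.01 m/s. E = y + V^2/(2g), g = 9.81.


Specific energy E = y + V^2/(2g).
Velocity head = V^2/(2g) = 3.01^2 / (2*9.81) = 9.0601 / 19.62 = 0.4618 m.
E = 4.65 + 0.4618 = 5.1118 m.

5.1118


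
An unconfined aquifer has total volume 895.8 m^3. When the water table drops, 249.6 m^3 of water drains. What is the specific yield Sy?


Specific yield Sy = Volume drained / Total volume.
Sy = 249.6 / 895.8
   = 0.2786.

0.2786


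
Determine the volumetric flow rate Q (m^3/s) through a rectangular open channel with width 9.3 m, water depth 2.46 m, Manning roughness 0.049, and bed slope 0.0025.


For a rectangular channel, the cross-sectional area A = b * y = 9.3 * 2.46 = 22.88 m^2.
The wetted perimeter P = b + 2y = 9.3 + 2*2.46 = 14.22 m.
Hydraulic radius R = A/P = 22.88/14.22 = 1.6089 m.
Velocity V = (1/n)*R^(2/3)*S^(1/2) = (1/0.049)*1.6089^(2/3)*0.0025^(1/2) = 1.401 m/s.
Discharge Q = A * V = 22.88 * 1.401 = 32.053 m^3/s.

32.053


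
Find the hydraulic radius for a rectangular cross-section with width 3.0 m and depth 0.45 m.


For a rectangular section:
Flow area A = b * y = 3.0 * 0.45 = 1.35 m^2.
Wetted perimeter P = b + 2y = 3.0 + 2*0.45 = 3.9 m.
Hydraulic radius R = A/P = 1.35 / 3.9 = 0.3462 m.

0.3462


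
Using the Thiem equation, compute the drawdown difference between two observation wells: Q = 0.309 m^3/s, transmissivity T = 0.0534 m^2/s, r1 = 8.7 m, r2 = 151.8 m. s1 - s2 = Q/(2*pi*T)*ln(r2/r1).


Thiem equation: s1 - s2 = Q/(2*pi*T) * ln(r2/r1).
ln(r2/r1) = ln(151.8/8.7) = 2.8592.
Q/(2*pi*T) = 0.309 / (2*pi*0.0534) = 0.309 / 0.3355 = 0.921.
s1 - s2 = 0.921 * 2.8592 = 2.6332 m.

2.6332


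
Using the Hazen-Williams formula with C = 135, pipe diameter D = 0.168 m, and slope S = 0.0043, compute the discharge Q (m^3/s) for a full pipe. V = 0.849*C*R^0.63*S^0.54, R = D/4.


For a full circular pipe, R = D/4 = 0.168/4 = 0.042 m.
V = 0.849 * 135 * 0.042^0.63 * 0.0043^0.54
  = 0.849 * 135 * 0.135721 * 0.052732
  = 0.8203 m/s.
Pipe area A = pi*D^2/4 = pi*0.168^2/4 = 0.0222 m^2.
Q = A * V = 0.0222 * 0.8203 = 0.0182 m^3/s.

0.0182


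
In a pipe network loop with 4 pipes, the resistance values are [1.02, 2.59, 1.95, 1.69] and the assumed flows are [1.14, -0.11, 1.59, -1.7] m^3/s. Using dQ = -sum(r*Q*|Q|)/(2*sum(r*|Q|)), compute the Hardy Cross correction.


Numerator terms (r*Q*|Q|): 1.02*1.14*|1.14| = 1.3256; 2.59*-0.11*|-0.11| = -0.0313; 1.95*1.59*|1.59| = 4.9298; 1.69*-1.7*|-1.7| = -4.8841.
Sum of numerator = 1.3399.
Denominator terms (r*|Q|): 1.02*|1.14| = 1.1628; 2.59*|-0.11| = 0.2849; 1.95*|1.59| = 3.1005; 1.69*|-1.7| = 2.873.
2 * sum of denominator = 2 * 7.4212 = 14.8424.
dQ = -1.3399 / 14.8424 = -0.0903 m^3/s.

-0.0903


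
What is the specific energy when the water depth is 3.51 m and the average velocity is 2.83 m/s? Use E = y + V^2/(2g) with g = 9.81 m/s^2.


Specific energy E = y + V^2/(2g).
Velocity head = V^2/(2g) = 2.83^2 / (2*9.81) = 8.0089 / 19.62 = 0.4082 m.
E = 3.51 + 0.4082 = 3.9182 m.

3.9182


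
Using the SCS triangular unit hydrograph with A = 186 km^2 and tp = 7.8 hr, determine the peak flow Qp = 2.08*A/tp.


SCS formula: Qp = 2.08 * A / tp.
Qp = 2.08 * 186 / 7.8
   = 386.88 / 7.8
   = 49.6 m^3/s per cm.

49.6


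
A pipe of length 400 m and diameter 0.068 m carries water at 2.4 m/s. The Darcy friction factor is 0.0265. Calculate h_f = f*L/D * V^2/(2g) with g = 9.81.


Darcy-Weisbach equation: h_f = f * (L/D) * V^2/(2g).
f * L/D = 0.0265 * 400/0.068 = 155.8824.
V^2/(2g) = 2.4^2 / (2*9.81) = 5.76 / 19.62 = 0.2936 m.
h_f = 155.8824 * 0.2936 = 45.764 m.

45.764


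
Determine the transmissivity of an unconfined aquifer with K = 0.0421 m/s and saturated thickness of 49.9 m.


Transmissivity is defined as T = K * h.
T = 0.0421 * 49.9
  = 2.1008 m^2/s.

2.1008


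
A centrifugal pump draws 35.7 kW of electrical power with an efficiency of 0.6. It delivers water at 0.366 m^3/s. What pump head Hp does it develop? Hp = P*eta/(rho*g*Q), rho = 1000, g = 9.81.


Pump head formula: Hp = P * eta / (rho * g * Q).
Numerator: P * eta = 35.7 * 1000 * 0.6 = 21420.0 W.
Denominator: rho * g * Q = 1000 * 9.81 * 0.366 = 3590.46.
Hp = 21420.0 / 3590.46 = 5.97 m.

5.97


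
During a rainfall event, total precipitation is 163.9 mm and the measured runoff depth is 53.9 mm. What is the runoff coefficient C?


The runoff coefficient C = runoff depth / rainfall depth.
C = 53.9 / 163.9
  = 0.3289.

0.3289


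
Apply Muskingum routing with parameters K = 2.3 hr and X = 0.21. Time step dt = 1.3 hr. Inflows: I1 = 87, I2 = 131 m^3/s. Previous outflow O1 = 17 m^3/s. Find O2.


Muskingum coefficients:
denom = 2*K*(1-X) + dt = 2*2.3*(1-0.21) + 1.3 = 4.934.
C0 = (dt - 2*K*X)/denom = (1.3 - 2*2.3*0.21)/4.934 = 0.0677.
C1 = (dt + 2*K*X)/denom = (1.3 + 2*2.3*0.21)/4.934 = 0.4593.
C2 = (2*K*(1-X) - dt)/denom = 0.473.
O2 = C0*I2 + C1*I1 + C2*O1
   = 0.0677*131 + 0.4593*87 + 0.473*17
   = 56.87 m^3/s.

56.87


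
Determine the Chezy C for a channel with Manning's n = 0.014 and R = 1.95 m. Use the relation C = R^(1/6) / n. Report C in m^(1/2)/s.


The Chezy coefficient relates to Manning's n through C = R^(1/6) / n.
R^(1/6) = 1.95^(1/6) = 1.117736.
C = 1.117736 / 0.014 = 79.84 m^(1/2)/s.

79.84


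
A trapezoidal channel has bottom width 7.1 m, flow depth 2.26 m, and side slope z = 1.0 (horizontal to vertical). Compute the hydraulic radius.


For a trapezoidal section with side slope z:
A = (b + z*y)*y = (7.1 + 1.0*2.26)*2.26 = 21.154 m^2.
P = b + 2*y*sqrt(1 + z^2) = 7.1 + 2*2.26*sqrt(1 + 1.0^2) = 13.492 m.
R = A/P = 21.154 / 13.492 = 1.5678 m.

1.5678


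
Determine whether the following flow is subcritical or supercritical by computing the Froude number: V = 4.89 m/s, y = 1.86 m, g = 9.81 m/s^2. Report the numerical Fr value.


The Froude number is defined as Fr = V / sqrt(g*y).
g*y = 9.81 * 1.86 = 18.2466.
sqrt(g*y) = sqrt(18.2466) = 4.2716.
Fr = 4.89 / 4.2716 = 1.1448.
Since Fr > 1, the flow is supercritical.

1.1448


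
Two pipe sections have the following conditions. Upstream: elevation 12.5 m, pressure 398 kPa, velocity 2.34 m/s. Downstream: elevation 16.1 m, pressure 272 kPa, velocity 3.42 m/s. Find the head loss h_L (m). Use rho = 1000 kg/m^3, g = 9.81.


Total head at each section: H = z + p/(rho*g) + V^2/(2g).
H1 = 12.5 + 398*1000/(1000*9.81) + 2.34^2/(2*9.81)
   = 12.5 + 40.571 + 0.2791
   = 53.35 m.
H2 = 16.1 + 272*1000/(1000*9.81) + 3.42^2/(2*9.81)
   = 16.1 + 27.727 + 0.5961
   = 44.423 m.
h_L = H1 - H2 = 53.35 - 44.423 = 8.927 m.

8.927


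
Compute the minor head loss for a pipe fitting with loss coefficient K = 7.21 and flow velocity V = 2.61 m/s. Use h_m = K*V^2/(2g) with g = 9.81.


Minor loss formula: h_m = K * V^2/(2g).
V^2 = 2.61^2 = 6.8121.
V^2/(2g) = 6.8121 / 19.62 = 0.3472 m.
h_m = 7.21 * 0.3472 = 2.5033 m.

2.5033


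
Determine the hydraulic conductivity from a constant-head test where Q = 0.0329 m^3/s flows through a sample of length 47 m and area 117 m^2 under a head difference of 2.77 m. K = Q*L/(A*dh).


From K = Q*L / (A*dh):
Numerator: Q*L = 0.0329 * 47 = 1.5463.
Denominator: A*dh = 117 * 2.77 = 324.09.
K = 1.5463 / 324.09 = 0.004771 m/s.

0.004771


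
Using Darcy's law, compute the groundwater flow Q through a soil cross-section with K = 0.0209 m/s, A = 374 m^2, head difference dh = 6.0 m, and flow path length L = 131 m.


Darcy's law: Q = K * A * i, where i = dh/L.
Hydraulic gradient i = 6.0 / 131 = 0.045802.
Q = 0.0209 * 374 * 0.045802
  = 0.358 m^3/s.

0.358


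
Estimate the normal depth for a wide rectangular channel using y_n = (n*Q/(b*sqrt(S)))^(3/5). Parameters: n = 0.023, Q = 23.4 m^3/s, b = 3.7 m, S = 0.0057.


We use the wide-channel approximation y_n = (n*Q/(b*sqrt(S)))^(3/5).
sqrt(S) = sqrt(0.0057) = 0.075498.
Numerator: n*Q = 0.023 * 23.4 = 0.5382.
Denominator: b*sqrt(S) = 3.7 * 0.075498 = 0.279343.
arg = 1.9267.
y_n = 1.9267^(3/5) = 1.4821 m.

1.4821


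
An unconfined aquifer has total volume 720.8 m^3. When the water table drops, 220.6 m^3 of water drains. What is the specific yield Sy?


Specific yield Sy = Volume drained / Total volume.
Sy = 220.6 / 720.8
   = 0.306.

0.306


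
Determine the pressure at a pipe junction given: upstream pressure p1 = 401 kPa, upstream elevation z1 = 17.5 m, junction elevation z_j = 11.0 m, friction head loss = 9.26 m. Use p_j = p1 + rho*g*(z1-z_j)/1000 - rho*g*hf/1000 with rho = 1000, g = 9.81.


Junction pressure: p_j = p1 + rho*g*(z1 - z_j)/1000 - rho*g*hf/1000.
Elevation term = 1000*9.81*(17.5 - 11.0)/1000 = 63.765 kPa.
Friction term = 1000*9.81*9.26/1000 = 90.841 kPa.
p_j = 401 + 63.765 - 90.841 = 373.92 kPa.

373.92


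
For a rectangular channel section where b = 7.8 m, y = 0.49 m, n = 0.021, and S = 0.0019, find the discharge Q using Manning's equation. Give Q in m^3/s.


For a rectangular channel, the cross-sectional area A = b * y = 7.8 * 0.49 = 3.82 m^2.
The wetted perimeter P = b + 2y = 7.8 + 2*0.49 = 8.78 m.
Hydraulic radius R = A/P = 3.82/8.78 = 0.4353 m.
Velocity V = (1/n)*R^(2/3)*S^(1/2) = (1/0.021)*0.4353^(2/3)*0.0019^(1/2) = 1.1922 m/s.
Discharge Q = A * V = 3.82 * 1.1922 = 4.557 m^3/s.

4.557


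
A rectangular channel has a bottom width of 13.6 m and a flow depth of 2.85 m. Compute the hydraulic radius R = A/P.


For a rectangular section:
Flow area A = b * y = 13.6 * 2.85 = 38.76 m^2.
Wetted perimeter P = b + 2y = 13.6 + 2*2.85 = 19.3 m.
Hydraulic radius R = A/P = 38.76 / 19.3 = 2.0083 m.

2.0083


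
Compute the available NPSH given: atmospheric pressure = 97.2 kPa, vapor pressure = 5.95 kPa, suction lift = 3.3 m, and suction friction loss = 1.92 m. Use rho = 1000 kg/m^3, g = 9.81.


NPSHa = p_atm/(rho*g) - z_s - hf_s - p_vap/(rho*g).
p_atm/(rho*g) = 97.2*1000 / (1000*9.81) = 9.908 m.
p_vap/(rho*g) = 5.95*1000 / (1000*9.81) = 0.607 m.
NPSHa = 9.908 - 3.3 - 1.92 - 0.607
      = 4.08 m.

4.08


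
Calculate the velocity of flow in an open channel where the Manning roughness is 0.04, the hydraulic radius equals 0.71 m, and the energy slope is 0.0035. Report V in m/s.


Manning's equation gives V = (1/n) * R^(2/3) * S^(1/2).
First, compute R^(2/3) = 0.71^(2/3) = 0.7959.
Next, S^(1/2) = 0.0035^(1/2) = 0.059161.
Then 1/n = 1/0.04 = 25.0.
V = 25.0 * 0.7959 * 0.059161 = 1.1771 m/s.

1.1771


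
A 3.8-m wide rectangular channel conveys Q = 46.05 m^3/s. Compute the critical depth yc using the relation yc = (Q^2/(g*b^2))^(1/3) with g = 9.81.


Using yc = (Q^2 / (g * b^2))^(1/3):
Q^2 = 46.05^2 = 2120.6.
g * b^2 = 9.81 * 3.8^2 = 9.81 * 14.44 = 141.66.
Q^2 / (g*b^2) = 2120.6 / 141.66 = 14.9696.
yc = 14.9696^(1/3) = 2.4646 m.

2.4646


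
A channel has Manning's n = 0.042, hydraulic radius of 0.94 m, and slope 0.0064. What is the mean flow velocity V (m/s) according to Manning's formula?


Manning's equation gives V = (1/n) * R^(2/3) * S^(1/2).
First, compute R^(2/3) = 0.94^(2/3) = 0.9596.
Next, S^(1/2) = 0.0064^(1/2) = 0.08.
Then 1/n = 1/0.042 = 23.81.
V = 23.81 * 0.9596 * 0.08 = 1.8278 m/s.

1.8278


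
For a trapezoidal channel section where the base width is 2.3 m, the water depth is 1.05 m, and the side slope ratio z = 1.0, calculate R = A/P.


For a trapezoidal section with side slope z:
A = (b + z*y)*y = (2.3 + 1.0*1.05)*1.05 = 3.517 m^2.
P = b + 2*y*sqrt(1 + z^2) = 2.3 + 2*1.05*sqrt(1 + 1.0^2) = 5.27 m.
R = A/P = 3.517 / 5.27 = 0.6675 m.

0.6675


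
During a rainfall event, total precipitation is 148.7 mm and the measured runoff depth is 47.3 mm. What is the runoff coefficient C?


The runoff coefficient C = runoff depth / rainfall depth.
C = 47.3 / 148.7
  = 0.3181.

0.3181


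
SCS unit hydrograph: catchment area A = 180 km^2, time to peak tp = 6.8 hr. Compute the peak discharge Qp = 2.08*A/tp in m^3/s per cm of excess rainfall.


SCS formula: Qp = 2.08 * A / tp.
Qp = 2.08 * 180 / 6.8
   = 374.4 / 6.8
   = 55.06 m^3/s per cm.

55.06


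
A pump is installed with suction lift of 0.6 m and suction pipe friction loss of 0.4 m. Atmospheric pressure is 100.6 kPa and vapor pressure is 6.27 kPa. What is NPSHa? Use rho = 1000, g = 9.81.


NPSHa = p_atm/(rho*g) - z_s - hf_s - p_vap/(rho*g).
p_atm/(rho*g) = 100.6*1000 / (1000*9.81) = 10.255 m.
p_vap/(rho*g) = 6.27*1000 / (1000*9.81) = 0.639 m.
NPSHa = 10.255 - 0.6 - 0.4 - 0.639
      = 8.62 m.

8.62


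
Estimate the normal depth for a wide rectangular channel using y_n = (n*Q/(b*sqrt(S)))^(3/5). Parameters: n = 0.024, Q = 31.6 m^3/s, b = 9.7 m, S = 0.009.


We use the wide-channel approximation y_n = (n*Q/(b*sqrt(S)))^(3/5).
sqrt(S) = sqrt(0.009) = 0.094868.
Numerator: n*Q = 0.024 * 31.6 = 0.7584.
Denominator: b*sqrt(S) = 9.7 * 0.094868 = 0.92022.
arg = 0.8241.
y_n = 0.8241^(3/5) = 0.8904 m.

0.8904


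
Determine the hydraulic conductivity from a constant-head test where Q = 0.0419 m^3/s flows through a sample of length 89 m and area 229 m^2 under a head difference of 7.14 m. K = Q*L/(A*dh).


From K = Q*L / (A*dh):
Numerator: Q*L = 0.0419 * 89 = 3.7291.
Denominator: A*dh = 229 * 7.14 = 1635.06.
K = 3.7291 / 1635.06 = 0.002281 m/s.

0.002281


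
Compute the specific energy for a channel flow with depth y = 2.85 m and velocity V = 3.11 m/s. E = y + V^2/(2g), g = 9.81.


Specific energy E = y + V^2/(2g).
Velocity head = V^2/(2g) = 3.11^2 / (2*9.81) = 9.6721 / 19.62 = 0.493 m.
E = 2.85 + 0.493 = 3.343 m.

3.343


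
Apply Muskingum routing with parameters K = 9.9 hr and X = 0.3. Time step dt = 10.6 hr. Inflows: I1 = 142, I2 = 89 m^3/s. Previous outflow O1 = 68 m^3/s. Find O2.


Muskingum coefficients:
denom = 2*K*(1-X) + dt = 2*9.9*(1-0.3) + 10.6 = 24.46.
C0 = (dt - 2*K*X)/denom = (10.6 - 2*9.9*0.3)/24.46 = 0.1905.
C1 = (dt + 2*K*X)/denom = (10.6 + 2*9.9*0.3)/24.46 = 0.6762.
C2 = (2*K*(1-X) - dt)/denom = 0.1333.
O2 = C0*I2 + C1*I1 + C2*O1
   = 0.1905*89 + 0.6762*142 + 0.1333*68
   = 122.04 m^3/s.

122.04


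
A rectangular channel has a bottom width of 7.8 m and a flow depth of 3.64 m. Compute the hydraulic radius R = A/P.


For a rectangular section:
Flow area A = b * y = 7.8 * 3.64 = 28.39 m^2.
Wetted perimeter P = b + 2y = 7.8 + 2*3.64 = 15.08 m.
Hydraulic radius R = A/P = 28.39 / 15.08 = 1.8828 m.

1.8828


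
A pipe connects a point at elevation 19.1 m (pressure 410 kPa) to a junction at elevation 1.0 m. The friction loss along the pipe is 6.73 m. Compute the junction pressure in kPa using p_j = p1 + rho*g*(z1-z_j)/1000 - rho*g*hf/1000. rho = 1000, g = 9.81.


Junction pressure: p_j = p1 + rho*g*(z1 - z_j)/1000 - rho*g*hf/1000.
Elevation term = 1000*9.81*(19.1 - 1.0)/1000 = 177.561 kPa.
Friction term = 1000*9.81*6.73/1000 = 66.021 kPa.
p_j = 410 + 177.561 - 66.021 = 521.54 kPa.

521.54


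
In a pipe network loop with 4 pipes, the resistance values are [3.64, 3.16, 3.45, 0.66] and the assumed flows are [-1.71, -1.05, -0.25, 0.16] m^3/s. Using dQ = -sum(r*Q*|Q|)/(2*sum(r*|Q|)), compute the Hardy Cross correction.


Numerator terms (r*Q*|Q|): 3.64*-1.71*|-1.71| = -10.6437; 3.16*-1.05*|-1.05| = -3.4839; 3.45*-0.25*|-0.25| = -0.2156; 0.66*0.16*|0.16| = 0.0169.
Sum of numerator = -14.3264.
Denominator terms (r*|Q|): 3.64*|-1.71| = 6.2244; 3.16*|-1.05| = 3.318; 3.45*|-0.25| = 0.8625; 0.66*|0.16| = 0.1056.
2 * sum of denominator = 2 * 10.5105 = 21.021.
dQ = --14.3264 / 21.021 = 0.6815 m^3/s.

0.6815


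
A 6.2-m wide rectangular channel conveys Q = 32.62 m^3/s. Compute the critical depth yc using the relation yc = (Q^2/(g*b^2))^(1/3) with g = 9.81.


Using yc = (Q^2 / (g * b^2))^(1/3):
Q^2 = 32.62^2 = 1064.06.
g * b^2 = 9.81 * 6.2^2 = 9.81 * 38.44 = 377.1.
Q^2 / (g*b^2) = 1064.06 / 377.1 = 2.8217.
yc = 2.8217^(1/3) = 1.4131 m.

1.4131


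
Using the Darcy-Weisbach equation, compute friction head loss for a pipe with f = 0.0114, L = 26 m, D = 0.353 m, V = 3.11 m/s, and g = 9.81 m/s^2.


Darcy-Weisbach equation: h_f = f * (L/D) * V^2/(2g).
f * L/D = 0.0114 * 26/0.353 = 0.8397.
V^2/(2g) = 3.11^2 / (2*9.81) = 9.6721 / 19.62 = 0.493 m.
h_f = 0.8397 * 0.493 = 0.414 m.

0.414


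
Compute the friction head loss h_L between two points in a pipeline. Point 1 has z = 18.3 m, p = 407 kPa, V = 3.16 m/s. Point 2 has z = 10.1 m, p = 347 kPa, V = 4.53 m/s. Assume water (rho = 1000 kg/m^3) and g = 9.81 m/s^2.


Total head at each section: H = z + p/(rho*g) + V^2/(2g).
H1 = 18.3 + 407*1000/(1000*9.81) + 3.16^2/(2*9.81)
   = 18.3 + 41.488 + 0.509
   = 60.297 m.
H2 = 10.1 + 347*1000/(1000*9.81) + 4.53^2/(2*9.81)
   = 10.1 + 35.372 + 1.0459
   = 46.518 m.
h_L = H1 - H2 = 60.297 - 46.518 = 13.779 m.

13.779


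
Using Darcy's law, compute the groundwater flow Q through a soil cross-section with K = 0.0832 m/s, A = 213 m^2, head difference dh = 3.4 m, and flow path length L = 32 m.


Darcy's law: Q = K * A * i, where i = dh/L.
Hydraulic gradient i = 3.4 / 32 = 0.10625.
Q = 0.0832 * 213 * 0.10625
  = 1.8829 m^3/s.

1.8829


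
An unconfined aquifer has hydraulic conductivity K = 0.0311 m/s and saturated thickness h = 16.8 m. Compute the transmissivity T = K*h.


Transmissivity is defined as T = K * h.
T = 0.0311 * 16.8
  = 0.5225 m^2/s.

0.5225


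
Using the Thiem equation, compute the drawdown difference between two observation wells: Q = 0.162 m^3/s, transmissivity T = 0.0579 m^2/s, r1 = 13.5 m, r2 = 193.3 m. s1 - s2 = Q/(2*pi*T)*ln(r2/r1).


Thiem equation: s1 - s2 = Q/(2*pi*T) * ln(r2/r1).
ln(r2/r1) = ln(193.3/13.5) = 2.6616.
Q/(2*pi*T) = 0.162 / (2*pi*0.0579) = 0.162 / 0.3638 = 0.4453.
s1 - s2 = 0.4453 * 2.6616 = 1.1852 m.

1.1852


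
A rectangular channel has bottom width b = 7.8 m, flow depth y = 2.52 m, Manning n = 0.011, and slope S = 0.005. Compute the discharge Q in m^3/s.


For a rectangular channel, the cross-sectional area A = b * y = 7.8 * 2.52 = 19.66 m^2.
The wetted perimeter P = b + 2y = 7.8 + 2*2.52 = 12.84 m.
Hydraulic radius R = A/P = 19.66/12.84 = 1.5308 m.
Velocity V = (1/n)*R^(2/3)*S^(1/2) = (1/0.011)*1.5308^(2/3)*0.005^(1/2) = 8.5385 m/s.
Discharge Q = A * V = 19.66 * 8.5385 = 167.832 m^3/s.

167.832


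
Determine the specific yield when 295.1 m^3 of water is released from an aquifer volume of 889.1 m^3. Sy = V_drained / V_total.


Specific yield Sy = Volume drained / Total volume.
Sy = 295.1 / 889.1
   = 0.3319.

0.3319


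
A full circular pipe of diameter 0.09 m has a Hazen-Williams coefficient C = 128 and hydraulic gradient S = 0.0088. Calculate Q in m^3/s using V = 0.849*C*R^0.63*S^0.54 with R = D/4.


For a full circular pipe, R = D/4 = 0.09/4 = 0.0225 m.
V = 0.849 * 128 * 0.0225^0.63 * 0.0088^0.54
  = 0.849 * 128 * 0.091596 * 0.077628
  = 0.7727 m/s.
Pipe area A = pi*D^2/4 = pi*0.09^2/4 = 0.0064 m^2.
Q = A * V = 0.0064 * 0.7727 = 0.0049 m^3/s.

0.0049


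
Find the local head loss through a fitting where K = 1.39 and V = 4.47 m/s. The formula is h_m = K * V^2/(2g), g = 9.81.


Minor loss formula: h_m = K * V^2/(2g).
V^2 = 4.47^2 = 19.9809.
V^2/(2g) = 19.9809 / 19.62 = 1.0184 m.
h_m = 1.39 * 1.0184 = 1.4156 m.

1.4156


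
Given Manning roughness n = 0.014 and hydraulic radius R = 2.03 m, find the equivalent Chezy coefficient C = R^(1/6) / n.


The Chezy coefficient relates to Manning's n through C = R^(1/6) / n.
R^(1/6) = 2.03^(1/6) = 1.125251.
C = 1.125251 / 0.014 = 80.38 m^(1/2)/s.

80.38


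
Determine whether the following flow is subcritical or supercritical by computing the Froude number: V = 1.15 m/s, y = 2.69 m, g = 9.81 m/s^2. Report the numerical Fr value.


The Froude number is defined as Fr = V / sqrt(g*y).
g*y = 9.81 * 2.69 = 26.3889.
sqrt(g*y) = sqrt(26.3889) = 5.137.
Fr = 1.15 / 5.137 = 0.2239.
Since Fr < 1, the flow is subcritical.

0.2239


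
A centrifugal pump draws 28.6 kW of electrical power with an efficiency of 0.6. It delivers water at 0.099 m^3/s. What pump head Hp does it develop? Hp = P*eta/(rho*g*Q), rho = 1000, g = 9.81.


Pump head formula: Hp = P * eta / (rho * g * Q).
Numerator: P * eta = 28.6 * 1000 * 0.6 = 17160.0 W.
Denominator: rho * g * Q = 1000 * 9.81 * 0.099 = 971.19.
Hp = 17160.0 / 971.19 = 17.67 m.

17.67


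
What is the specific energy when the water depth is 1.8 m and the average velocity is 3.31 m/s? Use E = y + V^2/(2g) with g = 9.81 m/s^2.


Specific energy E = y + V^2/(2g).
Velocity head = V^2/(2g) = 3.31^2 / (2*9.81) = 10.9561 / 19.62 = 0.5584 m.
E = 1.8 + 0.5584 = 2.3584 m.

2.3584


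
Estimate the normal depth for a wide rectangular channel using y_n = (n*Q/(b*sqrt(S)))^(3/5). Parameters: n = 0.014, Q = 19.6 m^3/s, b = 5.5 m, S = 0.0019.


We use the wide-channel approximation y_n = (n*Q/(b*sqrt(S)))^(3/5).
sqrt(S) = sqrt(0.0019) = 0.043589.
Numerator: n*Q = 0.014 * 19.6 = 0.2744.
Denominator: b*sqrt(S) = 5.5 * 0.043589 = 0.23974.
arg = 1.1446.
y_n = 1.1446^(3/5) = 1.0844 m.

1.0844


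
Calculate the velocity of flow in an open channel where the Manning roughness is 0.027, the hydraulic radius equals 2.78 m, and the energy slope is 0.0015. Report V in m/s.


Manning's equation gives V = (1/n) * R^(2/3) * S^(1/2).
First, compute R^(2/3) = 2.78^(2/3) = 1.9771.
Next, S^(1/2) = 0.0015^(1/2) = 0.03873.
Then 1/n = 1/0.027 = 37.04.
V = 37.04 * 1.9771 * 0.03873 = 2.836 m/s.

2.836


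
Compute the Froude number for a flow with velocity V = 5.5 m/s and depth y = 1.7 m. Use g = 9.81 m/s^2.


The Froude number is defined as Fr = V / sqrt(g*y).
g*y = 9.81 * 1.7 = 16.677.
sqrt(g*y) = sqrt(16.677) = 4.0837.
Fr = 5.5 / 4.0837 = 1.3468.

1.3468


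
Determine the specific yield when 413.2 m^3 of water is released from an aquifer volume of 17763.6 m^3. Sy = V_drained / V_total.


Specific yield Sy = Volume drained / Total volume.
Sy = 413.2 / 17763.6
   = 0.0233.

0.0233


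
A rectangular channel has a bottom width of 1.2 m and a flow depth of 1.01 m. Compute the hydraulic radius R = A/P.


For a rectangular section:
Flow area A = b * y = 1.2 * 1.01 = 1.21 m^2.
Wetted perimeter P = b + 2y = 1.2 + 2*1.01 = 3.22 m.
Hydraulic radius R = A/P = 1.21 / 3.22 = 0.3764 m.

0.3764


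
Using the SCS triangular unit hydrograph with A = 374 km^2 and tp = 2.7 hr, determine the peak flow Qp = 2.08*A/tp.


SCS formula: Qp = 2.08 * A / tp.
Qp = 2.08 * 374 / 2.7
   = 777.92 / 2.7
   = 288.12 m^3/s per cm.

288.12


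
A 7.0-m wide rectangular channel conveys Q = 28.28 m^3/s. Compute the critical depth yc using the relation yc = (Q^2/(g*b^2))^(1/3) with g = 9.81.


Using yc = (Q^2 / (g * b^2))^(1/3):
Q^2 = 28.28^2 = 799.76.
g * b^2 = 9.81 * 7.0^2 = 9.81 * 49.0 = 480.69.
Q^2 / (g*b^2) = 799.76 / 480.69 = 1.6638.
yc = 1.6638^(1/3) = 1.1849 m.

1.1849


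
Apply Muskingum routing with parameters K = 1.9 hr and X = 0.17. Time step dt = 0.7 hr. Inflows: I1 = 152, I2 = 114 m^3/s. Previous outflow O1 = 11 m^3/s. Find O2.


Muskingum coefficients:
denom = 2*K*(1-X) + dt = 2*1.9*(1-0.17) + 0.7 = 3.854.
C0 = (dt - 2*K*X)/denom = (0.7 - 2*1.9*0.17)/3.854 = 0.014.
C1 = (dt + 2*K*X)/denom = (0.7 + 2*1.9*0.17)/3.854 = 0.3492.
C2 = (2*K*(1-X) - dt)/denom = 0.6367.
O2 = C0*I2 + C1*I1 + C2*O1
   = 0.014*114 + 0.3492*152 + 0.6367*11
   = 61.69 m^3/s.

61.69


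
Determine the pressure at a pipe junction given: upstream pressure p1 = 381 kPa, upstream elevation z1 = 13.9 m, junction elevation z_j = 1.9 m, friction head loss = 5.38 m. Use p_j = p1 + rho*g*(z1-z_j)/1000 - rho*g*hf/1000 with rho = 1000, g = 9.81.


Junction pressure: p_j = p1 + rho*g*(z1 - z_j)/1000 - rho*g*hf/1000.
Elevation term = 1000*9.81*(13.9 - 1.9)/1000 = 117.72 kPa.
Friction term = 1000*9.81*5.38/1000 = 52.778 kPa.
p_j = 381 + 117.72 - 52.778 = 445.94 kPa.

445.94


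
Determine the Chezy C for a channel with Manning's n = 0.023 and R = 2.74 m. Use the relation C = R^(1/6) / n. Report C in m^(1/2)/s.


The Chezy coefficient relates to Manning's n through C = R^(1/6) / n.
R^(1/6) = 2.74^(1/6) = 1.182928.
C = 1.182928 / 0.023 = 51.43 m^(1/2)/s.

51.43


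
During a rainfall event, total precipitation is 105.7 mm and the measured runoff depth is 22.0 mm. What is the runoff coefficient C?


The runoff coefficient C = runoff depth / rainfall depth.
C = 22.0 / 105.7
  = 0.2081.

0.2081


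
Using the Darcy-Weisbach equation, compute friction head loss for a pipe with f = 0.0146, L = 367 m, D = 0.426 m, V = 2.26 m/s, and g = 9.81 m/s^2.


Darcy-Weisbach equation: h_f = f * (L/D) * V^2/(2g).
f * L/D = 0.0146 * 367/0.426 = 12.5779.
V^2/(2g) = 2.26^2 / (2*9.81) = 5.1076 / 19.62 = 0.2603 m.
h_f = 12.5779 * 0.2603 = 3.274 m.

3.274


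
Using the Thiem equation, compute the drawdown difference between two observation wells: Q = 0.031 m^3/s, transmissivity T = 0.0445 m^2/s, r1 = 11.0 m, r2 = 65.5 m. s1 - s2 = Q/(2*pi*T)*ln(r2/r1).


Thiem equation: s1 - s2 = Q/(2*pi*T) * ln(r2/r1).
ln(r2/r1) = ln(65.5/11.0) = 1.7842.
Q/(2*pi*T) = 0.031 / (2*pi*0.0445) = 0.031 / 0.2796 = 0.1109.
s1 - s2 = 0.1109 * 1.7842 = 0.1978 m.

0.1978


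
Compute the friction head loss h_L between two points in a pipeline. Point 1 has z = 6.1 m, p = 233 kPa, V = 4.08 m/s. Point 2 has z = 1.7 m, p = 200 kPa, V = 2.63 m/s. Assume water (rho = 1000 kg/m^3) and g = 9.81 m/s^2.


Total head at each section: H = z + p/(rho*g) + V^2/(2g).
H1 = 6.1 + 233*1000/(1000*9.81) + 4.08^2/(2*9.81)
   = 6.1 + 23.751 + 0.8484
   = 30.7 m.
H2 = 1.7 + 200*1000/(1000*9.81) + 2.63^2/(2*9.81)
   = 1.7 + 20.387 + 0.3525
   = 22.44 m.
h_L = H1 - H2 = 30.7 - 22.44 = 8.26 m.

8.26
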